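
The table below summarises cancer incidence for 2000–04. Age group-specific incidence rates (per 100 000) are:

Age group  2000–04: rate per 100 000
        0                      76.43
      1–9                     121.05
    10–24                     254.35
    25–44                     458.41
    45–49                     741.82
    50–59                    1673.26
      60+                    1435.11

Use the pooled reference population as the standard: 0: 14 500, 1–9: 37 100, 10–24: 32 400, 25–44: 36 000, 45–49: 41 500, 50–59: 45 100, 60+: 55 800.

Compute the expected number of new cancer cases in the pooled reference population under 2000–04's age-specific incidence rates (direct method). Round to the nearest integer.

Expected new cancer cases = Σ (standard pop × age-specific rate ÷ 100 000)
= 14 500×76.43/100 000 + 37 100×121.05/100 000 + 32 400×254.35/100 000 + 36 000×458.41/100 000 + 41 500×741.82/100 000 + 45 100×1673.26/100 000 + 55 800×1435.11/100 000
= 11.08 + 44.91 + 82.41 + 165.03 + 307.86 + 754.64 + 800.79 = 2166.72.

2167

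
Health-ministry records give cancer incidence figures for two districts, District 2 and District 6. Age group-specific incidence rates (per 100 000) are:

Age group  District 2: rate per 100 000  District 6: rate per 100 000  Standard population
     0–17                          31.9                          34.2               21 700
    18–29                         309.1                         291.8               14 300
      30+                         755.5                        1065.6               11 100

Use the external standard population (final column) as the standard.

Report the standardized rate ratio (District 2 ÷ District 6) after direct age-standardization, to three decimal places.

Standard total = 47 100; weights = 0.4607, 0.3036, 0.2357.
District 2: 0.4607×31.9 + 0.3036×309.1 + 0.2357×755.5 = 286.5904 per 100 000.
District 6: 0.4607×34.2 + 0.3036×291.8 + 0.2357×1065.6 = 355.4786 per 100 000.
Ratio = 286.5904 ÷ 355.4786 = 0.80621.

0.806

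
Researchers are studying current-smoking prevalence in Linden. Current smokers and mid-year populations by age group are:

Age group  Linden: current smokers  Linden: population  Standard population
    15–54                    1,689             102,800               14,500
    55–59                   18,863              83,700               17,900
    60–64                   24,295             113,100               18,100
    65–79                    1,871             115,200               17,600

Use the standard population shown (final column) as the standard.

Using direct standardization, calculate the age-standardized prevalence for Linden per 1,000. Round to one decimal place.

Age-specific rates per 1,000 for Linden: 16.430, 225.364, 214.810, 16.241.
Standard total = 68,100; weights = 0.2129, 0.2628, 0.2658, 0.2584.
Standardized rate: 0.2129×16.430 + 0.2628×225.364 + 0.2658×214.810 + 0.2584×16.241 = 124.0259 per 1,000.

124.0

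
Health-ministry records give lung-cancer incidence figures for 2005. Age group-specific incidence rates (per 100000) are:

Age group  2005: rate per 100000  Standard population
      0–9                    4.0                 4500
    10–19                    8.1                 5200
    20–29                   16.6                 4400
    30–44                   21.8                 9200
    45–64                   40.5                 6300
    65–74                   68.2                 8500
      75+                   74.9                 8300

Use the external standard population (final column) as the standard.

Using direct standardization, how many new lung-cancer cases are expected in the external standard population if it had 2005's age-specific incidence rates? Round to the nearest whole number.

Expected new lung-cancer cases = Σ (standard pop × age-specific rate ÷ 100000)
= 4500×4.0/100000 + 5200×8.1/100000 + 4400×16.6/100000 + 9200×21.8/100000 + 6300×40.5/100000 + 8500×68.2/100000 + 8300×74.9/100000
= 0.18 + 0.42 + 0.73 + 2.01 + 2.55 + 5.80 + 6.22 = 17.90.

18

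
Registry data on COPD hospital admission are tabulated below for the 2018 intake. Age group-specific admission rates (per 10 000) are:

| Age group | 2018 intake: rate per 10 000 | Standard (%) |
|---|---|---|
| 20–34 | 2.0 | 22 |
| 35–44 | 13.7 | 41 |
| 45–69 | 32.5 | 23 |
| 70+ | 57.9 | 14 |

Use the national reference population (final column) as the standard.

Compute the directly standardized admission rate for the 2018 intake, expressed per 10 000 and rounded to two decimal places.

Standard weights: 0.22, 0.41, 0.23, 0.14.
Standardized rate: 0.2200×2.0 + 0.4100×13.7 + 0.2300×32.5 + 0.1400×57.9 = 21.6380 per 10 000.

21.64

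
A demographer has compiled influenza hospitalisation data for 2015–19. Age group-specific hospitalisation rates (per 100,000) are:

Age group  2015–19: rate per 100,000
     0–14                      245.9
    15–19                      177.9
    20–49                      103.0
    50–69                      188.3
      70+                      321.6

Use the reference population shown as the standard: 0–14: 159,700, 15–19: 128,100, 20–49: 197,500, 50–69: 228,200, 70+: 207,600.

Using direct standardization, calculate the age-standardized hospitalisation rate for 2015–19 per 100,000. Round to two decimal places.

208.59

Standard total = 921,100; weights = 0.1734, 0.1391, 0.2144, 0.2477, 0.2254.
Standardized rate: 0.1734×245.9 + 0.1391×177.9 + 0.2144×103.0 + 0.2477×188.3 + 0.2254×321.6 = 208.5940 per 100,000.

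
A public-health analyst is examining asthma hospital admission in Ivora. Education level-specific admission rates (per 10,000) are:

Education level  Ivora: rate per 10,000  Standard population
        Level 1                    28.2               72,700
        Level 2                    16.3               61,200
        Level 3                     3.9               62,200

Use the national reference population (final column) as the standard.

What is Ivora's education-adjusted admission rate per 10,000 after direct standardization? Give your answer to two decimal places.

16.78

Standard total = 196,100; weights = 0.3707, 0.3121, 0.3172.
Standardized rate: 0.3707×28.2 + 0.3121×16.3 + 0.3172×3.9 = 16.7786 per 10,000.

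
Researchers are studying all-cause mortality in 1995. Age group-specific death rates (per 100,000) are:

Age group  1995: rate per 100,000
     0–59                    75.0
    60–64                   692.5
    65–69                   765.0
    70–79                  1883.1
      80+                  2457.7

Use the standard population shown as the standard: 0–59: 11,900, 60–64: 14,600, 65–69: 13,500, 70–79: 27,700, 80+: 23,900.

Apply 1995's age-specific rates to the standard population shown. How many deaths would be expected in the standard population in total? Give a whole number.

Expected deaths = Σ (standard pop × age-specific rate ÷ 100,000)
= 11,900×75.0/100,000 + 14,600×692.5/100,000 + 13,500×765.0/100,000 + 27,700×1883.1/100,000 + 23,900×2457.7/100,000
= 8.93 + 101.11 + 103.28 + 521.62 + 587.39 = 1322.31.

1322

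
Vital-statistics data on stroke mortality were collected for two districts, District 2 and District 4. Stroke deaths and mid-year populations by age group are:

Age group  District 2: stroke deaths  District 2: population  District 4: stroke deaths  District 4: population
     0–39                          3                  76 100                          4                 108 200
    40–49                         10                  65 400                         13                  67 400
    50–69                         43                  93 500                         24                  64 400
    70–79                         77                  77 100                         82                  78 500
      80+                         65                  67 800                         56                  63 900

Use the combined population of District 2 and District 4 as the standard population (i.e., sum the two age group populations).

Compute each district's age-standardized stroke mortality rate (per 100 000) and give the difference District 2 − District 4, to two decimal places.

1.66

Age-specific rates per 100 000 for District 2: 3.94, 15.29, 45.99, 99.87, 95.87.
For District 4: 3.70, 19.29, 37.27, 104.46, 87.64.
Combined standard total = 762 300; weights = 0.2418, 0.1742, 0.2071, 0.2041, 0.1728.
District 2: 0.2418×3.94 + 0.1742×15.29 + 0.2071×45.99 + 0.2041×99.87 + 0.1728×95.87 = 50.0915 per 100 000.
District 4: 0.2418×3.70 + 0.1742×19.29 + 0.2071×37.27 + 0.2041×104.46 + 0.1728×87.64 = 48.4360 per 100 000.
Difference = 50.0915 − 48.4360 = 1.6555.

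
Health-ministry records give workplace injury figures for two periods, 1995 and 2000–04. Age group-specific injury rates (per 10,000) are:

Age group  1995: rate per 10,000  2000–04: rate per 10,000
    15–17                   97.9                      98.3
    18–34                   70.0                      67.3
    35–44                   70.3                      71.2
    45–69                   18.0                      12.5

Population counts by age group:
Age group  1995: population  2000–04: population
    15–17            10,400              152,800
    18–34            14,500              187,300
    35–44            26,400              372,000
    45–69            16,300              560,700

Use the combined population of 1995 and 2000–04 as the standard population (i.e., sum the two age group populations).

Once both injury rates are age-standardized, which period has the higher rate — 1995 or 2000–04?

1995

Combined standard total = 1,340,400; weights = 0.1218, 0.1506, 0.2972, 0.4305.
1995: 0.1218×97.9 + 0.1506×70.0 + 0.2972×70.3 + 0.4305×18.0 = 51.1018 per 10,000.
2000–04: 0.1218×98.3 + 0.1506×67.3 + 0.2972×71.2 + 0.4305×12.5 = 48.6439 per 10,000.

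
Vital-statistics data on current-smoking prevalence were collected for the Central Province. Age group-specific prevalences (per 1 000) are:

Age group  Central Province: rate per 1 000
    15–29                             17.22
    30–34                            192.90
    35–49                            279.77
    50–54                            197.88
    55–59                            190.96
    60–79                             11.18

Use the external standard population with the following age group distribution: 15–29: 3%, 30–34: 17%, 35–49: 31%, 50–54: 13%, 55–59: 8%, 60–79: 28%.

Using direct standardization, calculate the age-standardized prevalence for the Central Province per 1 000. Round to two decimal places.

Standard weights: 0.03, 0.17, 0.31, 0.13, 0.08, 0.28.
Standardized rate: 0.0300×17.22 + 0.1700×192.90 + 0.3100×279.77 + 0.1300×197.88 + 0.0800×190.96 + 0.2800×11.18 = 164.1699 per 1 000.

164.17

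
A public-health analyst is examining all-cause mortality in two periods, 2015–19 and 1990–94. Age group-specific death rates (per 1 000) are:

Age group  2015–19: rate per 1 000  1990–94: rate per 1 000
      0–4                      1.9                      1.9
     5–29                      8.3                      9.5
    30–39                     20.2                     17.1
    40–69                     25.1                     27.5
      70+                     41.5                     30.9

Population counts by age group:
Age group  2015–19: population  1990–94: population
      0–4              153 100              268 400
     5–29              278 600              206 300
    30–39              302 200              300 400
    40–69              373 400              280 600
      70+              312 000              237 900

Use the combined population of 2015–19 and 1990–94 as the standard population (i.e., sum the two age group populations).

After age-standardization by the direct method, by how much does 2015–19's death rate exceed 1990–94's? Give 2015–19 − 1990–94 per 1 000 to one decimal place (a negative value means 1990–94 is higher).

Combined standard total = 2 712 900; weights = 0.1554, 0.1787, 0.2221, 0.2411, 0.2027.
2015–19: 0.1554×1.9 + 0.1787×8.3 + 0.2221×20.2 + 0.2411×25.1 + 0.2027×41.5 = 20.7285 per 1 000.
1990–94: 0.1554×1.9 + 0.1787×9.5 + 0.2221×17.1 + 0.2411×27.5 + 0.2027×30.9 = 18.6843 per 1 000.
Difference = 20.7285 − 18.6843 = 2.0441.

2.0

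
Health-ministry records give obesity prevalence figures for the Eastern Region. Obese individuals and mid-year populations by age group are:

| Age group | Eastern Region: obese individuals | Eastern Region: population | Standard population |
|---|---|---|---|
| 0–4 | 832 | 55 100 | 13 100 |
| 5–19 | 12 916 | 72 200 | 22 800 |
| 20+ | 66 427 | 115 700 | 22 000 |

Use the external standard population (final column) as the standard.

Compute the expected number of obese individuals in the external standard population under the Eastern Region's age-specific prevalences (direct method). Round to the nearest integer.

Age-specific rates per 1 000 for the Eastern Region: 15.100, 178.892, 574.131.
Expected obese individuals = Σ (standard pop × age-specific rate ÷ 1 000)
= 13 100×15.100/1 000 + 22 800×178.892/1 000 + 22 000×574.131/1 000
= 197.81 + 4078.74 + 12630.89 = 16907.43.

16907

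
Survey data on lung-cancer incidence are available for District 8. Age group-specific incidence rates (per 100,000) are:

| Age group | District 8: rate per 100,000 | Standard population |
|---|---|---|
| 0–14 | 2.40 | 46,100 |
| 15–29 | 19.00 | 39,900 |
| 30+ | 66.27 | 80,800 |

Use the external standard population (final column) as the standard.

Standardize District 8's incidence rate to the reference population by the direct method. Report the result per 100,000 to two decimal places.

Standard total = 166,800; weights = 0.2764, 0.2392, 0.4844.
Standardized rate: 0.2764×2.40 + 0.2392×19.00 + 0.4844×66.27 = 37.3103 per 100,000.

37.31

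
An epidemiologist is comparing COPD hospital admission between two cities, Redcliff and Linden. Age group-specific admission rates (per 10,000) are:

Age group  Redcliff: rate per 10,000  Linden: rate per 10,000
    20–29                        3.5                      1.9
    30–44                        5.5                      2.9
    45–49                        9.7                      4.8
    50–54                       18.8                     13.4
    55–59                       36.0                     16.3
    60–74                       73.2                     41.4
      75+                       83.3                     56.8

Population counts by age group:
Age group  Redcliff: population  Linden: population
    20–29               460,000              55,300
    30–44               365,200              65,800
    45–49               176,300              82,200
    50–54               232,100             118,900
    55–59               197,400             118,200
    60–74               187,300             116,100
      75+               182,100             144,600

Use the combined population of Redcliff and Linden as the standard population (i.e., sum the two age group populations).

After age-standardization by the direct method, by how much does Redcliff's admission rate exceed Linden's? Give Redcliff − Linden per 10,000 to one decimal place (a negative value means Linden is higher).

11.8

Combined standard total = 2,501,500; weights = 0.2060, 0.1723, 0.1033, 0.1403, 0.1262, 0.1213, 0.1306.
Redcliff: 0.2060×3.5 + 0.1723×5.5 + 0.1033×9.7 + 0.1403×18.8 + 0.1262×36.0 + 0.1213×73.2 + 0.1306×83.3 = 29.6082 per 10,000.
Linden: 0.2060×1.9 + 0.1723×2.9 + 0.1033×4.8 + 0.1403×13.4 + 0.1262×16.3 + 0.1213×41.4 + 0.1306×56.8 = 17.7633 per 10,000.
Difference = 29.6082 − 17.7633 = 11.8449.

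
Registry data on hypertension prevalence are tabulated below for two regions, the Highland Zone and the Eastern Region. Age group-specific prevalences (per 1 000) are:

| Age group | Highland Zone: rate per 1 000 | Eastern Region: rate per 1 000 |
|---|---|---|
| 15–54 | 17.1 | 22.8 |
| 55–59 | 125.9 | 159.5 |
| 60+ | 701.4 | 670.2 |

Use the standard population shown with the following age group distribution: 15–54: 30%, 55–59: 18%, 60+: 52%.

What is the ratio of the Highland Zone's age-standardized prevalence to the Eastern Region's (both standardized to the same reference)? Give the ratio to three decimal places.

1.022

Standard weights: 0.30, 0.18, 0.52.
The Highland Zone: 0.3000×17.1 + 0.1800×125.9 + 0.5200×701.4 = 392.5200 per 1 000.
The Eastern Region: 0.3000×22.8 + 0.1800×159.5 + 0.5200×670.2 = 384.0540 per 1 000.
Ratio = 392.5200 ÷ 384.0540 = 1.02204.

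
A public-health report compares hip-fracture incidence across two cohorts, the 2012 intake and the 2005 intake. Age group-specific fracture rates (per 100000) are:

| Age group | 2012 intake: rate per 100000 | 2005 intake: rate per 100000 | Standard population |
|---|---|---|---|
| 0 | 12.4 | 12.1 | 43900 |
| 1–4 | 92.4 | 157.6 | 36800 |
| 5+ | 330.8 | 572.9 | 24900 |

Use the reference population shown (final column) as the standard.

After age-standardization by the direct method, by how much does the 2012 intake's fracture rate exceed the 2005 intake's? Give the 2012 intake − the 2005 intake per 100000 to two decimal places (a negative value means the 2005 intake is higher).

Standard total = 105600; weights = 0.4157, 0.3485, 0.2358.
The 2012 intake: 0.4157×12.4 + 0.3485×92.4 + 0.2358×330.8 = 115.3561 per 100000.
The 2005 intake: 0.4157×12.1 + 0.3485×157.6 + 0.2358×572.9 = 195.0386 per 100000.
Difference = 115.3561 − 195.0386 = -79.6826.

-79.68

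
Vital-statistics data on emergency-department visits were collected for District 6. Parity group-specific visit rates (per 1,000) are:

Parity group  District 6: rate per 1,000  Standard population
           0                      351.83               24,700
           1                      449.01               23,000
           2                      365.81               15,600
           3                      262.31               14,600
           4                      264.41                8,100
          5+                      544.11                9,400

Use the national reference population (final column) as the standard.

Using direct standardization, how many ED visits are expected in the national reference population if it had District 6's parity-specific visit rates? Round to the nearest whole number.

35810

Expected ED visits = Σ (standard pop × parity-specific rate ÷ 1,000)
= 24,700×351.83/1,000 + 23,000×449.01/1,000 + 15,600×365.81/1,000 + 14,600×262.31/1,000 + 8,100×264.41/1,000 + 9,400×544.11/1,000
= 8690.20 + 10327.23 + 5706.64 + 3829.73 + 2141.72 + 5114.63 = 35810.15.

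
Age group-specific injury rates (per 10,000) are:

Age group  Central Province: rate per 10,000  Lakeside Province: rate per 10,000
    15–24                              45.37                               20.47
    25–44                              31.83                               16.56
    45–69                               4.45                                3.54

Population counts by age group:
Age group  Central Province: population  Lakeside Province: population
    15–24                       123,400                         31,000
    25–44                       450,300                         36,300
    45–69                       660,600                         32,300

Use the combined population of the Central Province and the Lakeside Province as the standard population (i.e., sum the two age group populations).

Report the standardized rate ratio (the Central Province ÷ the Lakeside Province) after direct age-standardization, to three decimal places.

Combined standard total = 1,333,900; weights = 0.1158, 0.3648, 0.5195.
The Central Province: 0.1158×45.37 + 0.3648×31.83 + 0.5195×4.45 = 19.1746 per 10,000.
The Lakeside Province: 0.1158×20.47 + 0.3648×16.56 + 0.5195×3.54 = 10.2493 per 10,000.
Ratio = 19.1746 ÷ 10.2493 = 1.87082.

1.871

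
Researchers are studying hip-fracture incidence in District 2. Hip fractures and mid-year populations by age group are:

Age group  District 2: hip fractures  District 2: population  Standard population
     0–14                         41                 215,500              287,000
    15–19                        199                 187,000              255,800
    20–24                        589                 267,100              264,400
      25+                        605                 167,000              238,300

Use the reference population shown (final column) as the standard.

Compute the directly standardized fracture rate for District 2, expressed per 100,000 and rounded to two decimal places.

Age-specific rates per 100,000 for District 2: 19.03, 106.42, 220.52, 362.28.
Standard total = 1,045,500; weights = 0.2745, 0.2447, 0.2529, 0.2279.
Standardized rate: 0.2745×19.03 + 0.2447×106.42 + 0.2529×220.52 + 0.2279×362.28 = 169.5999 per 100,000.

169.60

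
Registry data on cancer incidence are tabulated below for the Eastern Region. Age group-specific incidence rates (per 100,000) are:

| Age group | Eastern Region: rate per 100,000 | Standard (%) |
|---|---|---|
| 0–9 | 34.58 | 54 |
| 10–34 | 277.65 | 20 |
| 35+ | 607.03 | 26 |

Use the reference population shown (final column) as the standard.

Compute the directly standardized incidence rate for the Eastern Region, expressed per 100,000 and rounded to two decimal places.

232.03

Standard weights: 0.54, 0.20, 0.26.
Standardized rate: 0.5400×34.58 + 0.2000×277.65 + 0.2600×607.03 = 232.0310 per 100,000.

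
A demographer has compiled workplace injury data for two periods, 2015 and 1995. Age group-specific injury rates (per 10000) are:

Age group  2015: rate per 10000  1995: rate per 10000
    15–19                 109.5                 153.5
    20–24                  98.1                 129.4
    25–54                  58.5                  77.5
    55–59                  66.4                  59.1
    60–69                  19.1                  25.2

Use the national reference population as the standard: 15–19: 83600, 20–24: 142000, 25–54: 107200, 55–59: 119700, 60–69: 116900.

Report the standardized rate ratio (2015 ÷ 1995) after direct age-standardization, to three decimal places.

0.798

Standard total = 569400; weights = 0.1468, 0.2494, 0.1883, 0.2102, 0.2053.
2015: 0.1468×109.5 + 0.2494×98.1 + 0.1883×58.5 + 0.2102×66.4 + 0.2053×19.1 = 69.4353 per 10000.
1995: 0.1468×153.5 + 0.2494×129.4 + 0.1883×77.5 + 0.2102×59.1 + 0.2053×25.2 = 86.9960 per 10000.
Ratio = 69.4353 ÷ 86.9960 = 0.79814.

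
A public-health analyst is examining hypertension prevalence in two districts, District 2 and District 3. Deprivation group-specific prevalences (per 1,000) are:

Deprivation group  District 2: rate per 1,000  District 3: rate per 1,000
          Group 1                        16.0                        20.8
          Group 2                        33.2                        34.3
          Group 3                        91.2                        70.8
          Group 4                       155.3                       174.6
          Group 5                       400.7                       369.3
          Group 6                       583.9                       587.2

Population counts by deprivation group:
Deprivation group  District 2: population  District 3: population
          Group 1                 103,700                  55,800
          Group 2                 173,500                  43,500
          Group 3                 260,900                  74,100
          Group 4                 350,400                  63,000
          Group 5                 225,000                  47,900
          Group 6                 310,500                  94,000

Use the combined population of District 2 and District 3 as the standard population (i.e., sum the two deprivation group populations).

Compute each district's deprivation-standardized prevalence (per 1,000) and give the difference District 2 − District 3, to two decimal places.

2.82

Combined standard total = 1,802,300; weights = 0.0885, 0.1204, 0.1859, 0.2294, 0.1514, 0.2244.
District 2: 0.0885×16.0 + 0.1204×33.2 + 0.1859×91.2 + 0.2294×155.3 + 0.1514×400.7 + 0.2244×583.9 = 249.7076 per 1,000.
District 3: 0.0885×20.8 + 0.1204×34.3 + 0.1859×70.8 + 0.2294×174.6 + 0.1514×369.3 + 0.2244×587.2 = 246.8860 per 1,000.
Difference = 249.7076 − 246.8860 = 2.8216.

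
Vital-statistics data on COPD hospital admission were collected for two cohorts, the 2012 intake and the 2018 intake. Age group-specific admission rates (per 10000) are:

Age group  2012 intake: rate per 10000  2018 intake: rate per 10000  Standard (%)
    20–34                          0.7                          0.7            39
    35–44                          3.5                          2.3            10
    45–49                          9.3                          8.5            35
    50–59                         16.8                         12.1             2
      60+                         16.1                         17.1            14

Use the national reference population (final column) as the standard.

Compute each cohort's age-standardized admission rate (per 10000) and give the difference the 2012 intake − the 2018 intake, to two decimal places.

Standard weights: 0.39, 0.10, 0.35, 0.02, 0.14.
The 2012 intake: 0.3900×0.7 + 0.1000×3.5 + 0.3500×9.3 + 0.0200×16.8 + 0.1400×16.1 = 6.4680 per 10000.
The 2018 intake: 0.3900×0.7 + 0.1000×2.3 + 0.3500×8.5 + 0.0200×12.1 + 0.1400×17.1 = 6.1140 per 10000.
Difference = 6.4680 − 6.1140 = 0.3540.

0.35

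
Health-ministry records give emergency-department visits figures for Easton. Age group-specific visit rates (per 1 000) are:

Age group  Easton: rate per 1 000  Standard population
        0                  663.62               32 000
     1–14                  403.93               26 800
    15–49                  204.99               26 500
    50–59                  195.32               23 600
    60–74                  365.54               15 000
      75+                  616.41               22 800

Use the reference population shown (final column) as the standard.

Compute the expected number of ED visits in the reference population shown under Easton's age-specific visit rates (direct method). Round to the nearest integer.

Expected ED visits = Σ (standard pop × age-specific rate ÷ 1 000)
= 32 000×663.62/1 000 + 26 800×403.93/1 000 + 26 500×204.99/1 000 + 23 600×195.32/1 000 + 15 000×365.54/1 000 + 22 800×616.41/1 000
= 21235.84 + 10825.32 + 5432.23 + 4609.55 + 5483.10 + 14054.15 = 61640.20.

61640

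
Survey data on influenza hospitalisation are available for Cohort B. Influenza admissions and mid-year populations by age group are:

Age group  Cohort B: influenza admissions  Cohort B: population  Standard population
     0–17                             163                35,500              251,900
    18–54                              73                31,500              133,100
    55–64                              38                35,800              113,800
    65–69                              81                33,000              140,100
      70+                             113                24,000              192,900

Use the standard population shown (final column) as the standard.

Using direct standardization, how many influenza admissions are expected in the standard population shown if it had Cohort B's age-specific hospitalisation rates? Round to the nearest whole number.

2838

Age-specific rates per 100,000 for Cohort B: 459.15, 231.75, 106.15, 245.45, 470.83.
Expected influenza admissions = Σ (standard pop × age-specific rate ÷ 100,000)
= 251,900×459.15/100,000 + 133,100×231.75/100,000 + 113,800×106.15/100,000 + 140,100×245.45/100,000 + 192,900×470.83/100,000
= 1156.61 + 308.45 + 120.79 + 343.88 + 908.24 = 2837.98.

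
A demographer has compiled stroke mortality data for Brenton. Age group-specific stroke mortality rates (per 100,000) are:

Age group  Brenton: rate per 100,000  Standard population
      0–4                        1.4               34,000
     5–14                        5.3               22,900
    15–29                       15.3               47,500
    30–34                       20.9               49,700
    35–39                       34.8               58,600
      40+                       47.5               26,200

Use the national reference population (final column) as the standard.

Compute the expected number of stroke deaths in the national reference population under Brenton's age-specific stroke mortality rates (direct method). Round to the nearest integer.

Expected stroke deaths = Σ (standard pop × age-specific rate ÷ 100,000)
= 34,000×1.4/100,000 + 22,900×5.3/100,000 + 47,500×15.3/100,000 + 49,700×20.9/100,000 + 58,600×34.8/100,000 + 26,200×47.5/100,000
= 0.48 + 1.21 + 7.27 + 10.39 + 20.39 + 12.45 = 52.18.

52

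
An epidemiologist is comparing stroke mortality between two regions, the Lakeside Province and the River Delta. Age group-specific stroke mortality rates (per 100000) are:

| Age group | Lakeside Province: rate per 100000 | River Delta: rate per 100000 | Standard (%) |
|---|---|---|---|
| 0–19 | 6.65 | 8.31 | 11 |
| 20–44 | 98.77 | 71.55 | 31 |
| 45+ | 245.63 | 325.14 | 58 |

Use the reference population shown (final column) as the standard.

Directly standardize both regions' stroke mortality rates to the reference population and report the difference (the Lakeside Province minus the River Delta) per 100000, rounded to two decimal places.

-37.86

Standard weights: 0.11, 0.31, 0.58.
The Lakeside Province: 0.1100×6.65 + 0.3100×98.77 + 0.5800×245.63 = 173.8156 per 100000.
The River Delta: 0.1100×8.31 + 0.3100×71.55 + 0.5800×325.14 = 211.6758 per 100000.
Difference = 173.8156 − 211.6758 = -37.8602.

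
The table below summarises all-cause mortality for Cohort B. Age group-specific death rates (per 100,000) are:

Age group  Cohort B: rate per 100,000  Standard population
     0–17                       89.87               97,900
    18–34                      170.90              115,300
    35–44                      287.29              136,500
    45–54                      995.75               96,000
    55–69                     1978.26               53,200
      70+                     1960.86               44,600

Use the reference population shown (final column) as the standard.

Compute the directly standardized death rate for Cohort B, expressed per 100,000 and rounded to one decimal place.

655.0

Standard total = 543,500; weights = 0.1801, 0.2121, 0.2511, 0.1766, 0.0979, 0.0821.
Standardized rate: 0.1801×89.87 + 0.2121×170.90 + 0.2511×287.29 + 0.1766×995.75 + 0.0979×1978.26 + 0.0821×1960.86 = 655.0284 per 100,000.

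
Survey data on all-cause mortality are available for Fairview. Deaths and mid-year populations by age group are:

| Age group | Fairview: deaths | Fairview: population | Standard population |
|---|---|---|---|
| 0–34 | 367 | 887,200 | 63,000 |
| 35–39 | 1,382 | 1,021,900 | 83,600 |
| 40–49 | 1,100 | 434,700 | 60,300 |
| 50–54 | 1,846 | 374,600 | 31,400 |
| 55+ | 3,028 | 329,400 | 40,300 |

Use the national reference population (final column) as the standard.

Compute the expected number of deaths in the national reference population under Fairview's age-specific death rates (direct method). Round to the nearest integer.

817

Age-specific rates per 100,000 for Fairview: 41.37, 135.24, 253.05, 492.79, 919.25.
Expected deaths = Σ (standard pop × age-specific rate ÷ 100,000)
= 63,000×41.37/100,000 + 83,600×135.24/100,000 + 60,300×253.05/100,000 + 31,400×492.79/100,000 + 40,300×919.25/100,000
= 26.06 + 113.06 + 152.59 + 154.74 + 370.46 = 816.90.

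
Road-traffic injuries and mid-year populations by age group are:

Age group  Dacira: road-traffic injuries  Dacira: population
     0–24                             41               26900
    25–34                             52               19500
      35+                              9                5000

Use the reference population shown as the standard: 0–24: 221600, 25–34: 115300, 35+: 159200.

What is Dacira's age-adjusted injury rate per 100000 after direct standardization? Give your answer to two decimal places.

Age-specific rates per 100000 for Dacira: 152.42, 266.67, 180.00.
Standard total = 496100; weights = 0.4467, 0.2324, 0.3209.
Standardized rate: 0.4467×152.42 + 0.2324×266.67 + 0.3209×180.00 = 187.8213 per 100000.

187.82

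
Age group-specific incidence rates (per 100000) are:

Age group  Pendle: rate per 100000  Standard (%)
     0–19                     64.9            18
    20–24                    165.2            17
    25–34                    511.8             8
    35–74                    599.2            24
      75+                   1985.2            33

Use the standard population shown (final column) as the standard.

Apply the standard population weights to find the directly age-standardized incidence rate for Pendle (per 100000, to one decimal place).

Standard weights: 0.18, 0.17, 0.08, 0.24, 0.33.
Standardized rate: 0.1800×64.9 + 0.1700×165.2 + 0.0800×511.8 + 0.2400×599.2 + 0.3300×1985.2 = 879.6340 per 100000.

879.6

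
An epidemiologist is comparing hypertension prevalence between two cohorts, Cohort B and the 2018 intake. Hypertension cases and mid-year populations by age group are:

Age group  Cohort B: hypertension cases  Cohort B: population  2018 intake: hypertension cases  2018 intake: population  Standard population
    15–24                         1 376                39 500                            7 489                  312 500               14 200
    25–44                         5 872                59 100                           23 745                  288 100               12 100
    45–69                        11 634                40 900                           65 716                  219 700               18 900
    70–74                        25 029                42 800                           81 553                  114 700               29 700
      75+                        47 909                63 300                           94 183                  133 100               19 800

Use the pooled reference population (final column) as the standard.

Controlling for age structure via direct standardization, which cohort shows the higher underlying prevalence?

Age-specific rates per 1 000 for Cohort B: 34.835, 99.357, 284.450, 584.790, 756.856.
For the 2018 intake: 23.965, 82.419, 299.117, 711.011, 707.611.
Standard total = 94 700; weights = 0.1499, 0.1278, 0.1996, 0.3136, 0.2091.
Cohort B: 0.1499×34.835 + 0.1278×99.357 + 0.1996×284.450 + 0.3136×584.790 + 0.2091×756.856 = 416.3357 per 1 000.
The 2018 intake: 0.1499×23.965 + 0.1278×82.419 + 0.1996×299.117 + 0.3136×711.011 + 0.2091×707.611 = 444.7583 per 1 000.
The crude rates (373.86 vs 255.30) would put Cohort B higher, but that reflects its age composition; once standardized to a common age structure, the 2018 intake has the higher underlying rate.

2018 intake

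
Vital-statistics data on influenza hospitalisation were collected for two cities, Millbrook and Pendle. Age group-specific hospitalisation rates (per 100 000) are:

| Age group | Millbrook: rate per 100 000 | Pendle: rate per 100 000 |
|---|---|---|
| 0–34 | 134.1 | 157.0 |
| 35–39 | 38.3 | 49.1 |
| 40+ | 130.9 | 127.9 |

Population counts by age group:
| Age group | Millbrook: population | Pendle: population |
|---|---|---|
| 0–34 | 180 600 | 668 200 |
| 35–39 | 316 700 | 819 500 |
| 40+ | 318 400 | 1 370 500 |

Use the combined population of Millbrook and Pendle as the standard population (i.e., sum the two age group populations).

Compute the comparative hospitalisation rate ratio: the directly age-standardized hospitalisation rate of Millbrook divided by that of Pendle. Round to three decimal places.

0.934

Combined standard total = 3 673 900; weights = 0.2310, 0.3093, 0.4597.
Millbrook: 0.2310×134.1 + 0.3093×38.3 + 0.4597×130.9 = 103.0016 per 100 000.
Pendle: 0.2310×157.0 + 0.3093×49.1 + 0.4597×127.9 = 110.2532 per 100 000.
Ratio = 103.0016 ÷ 110.2532 = 0.93423.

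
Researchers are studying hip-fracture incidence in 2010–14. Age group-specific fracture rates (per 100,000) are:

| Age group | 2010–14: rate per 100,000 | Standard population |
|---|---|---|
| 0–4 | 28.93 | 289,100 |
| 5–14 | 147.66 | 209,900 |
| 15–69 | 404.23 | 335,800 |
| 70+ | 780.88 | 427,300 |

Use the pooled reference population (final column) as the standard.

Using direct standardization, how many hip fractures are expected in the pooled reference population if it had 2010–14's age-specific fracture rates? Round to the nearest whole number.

5088

Expected hip fractures = Σ (standard pop × age-specific rate ÷ 100,000)
= 289,100×28.93/100,000 + 209,900×147.66/100,000 + 335,800×404.23/100,000 + 427,300×780.88/100,000
= 83.64 + 309.94 + 1357.40 + 3336.70 = 5087.68.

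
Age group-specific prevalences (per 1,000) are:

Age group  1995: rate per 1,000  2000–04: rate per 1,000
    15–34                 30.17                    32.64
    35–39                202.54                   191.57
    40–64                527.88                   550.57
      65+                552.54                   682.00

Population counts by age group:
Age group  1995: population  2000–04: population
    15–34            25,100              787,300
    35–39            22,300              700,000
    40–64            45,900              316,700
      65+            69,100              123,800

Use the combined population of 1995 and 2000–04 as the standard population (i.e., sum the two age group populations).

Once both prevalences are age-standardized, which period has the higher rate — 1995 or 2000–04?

2000–04

Combined standard total = 2,090,200; weights = 0.3887, 0.3456, 0.1735, 0.0923.
1995: 0.3887×30.17 + 0.3456×202.54 + 0.1735×527.88 + 0.0923×552.54 = 224.2843 per 1,000.
2000–04: 0.3887×32.64 + 0.3456×191.57 + 0.1735×550.57 + 0.0923×682.00 = 237.3372 per 1,000.
The crude rates (416.77 vs 217.14) would put 1995 higher, but that reflects its age composition; once standardized to a common age structure, 2000–04 has the higher underlying rate.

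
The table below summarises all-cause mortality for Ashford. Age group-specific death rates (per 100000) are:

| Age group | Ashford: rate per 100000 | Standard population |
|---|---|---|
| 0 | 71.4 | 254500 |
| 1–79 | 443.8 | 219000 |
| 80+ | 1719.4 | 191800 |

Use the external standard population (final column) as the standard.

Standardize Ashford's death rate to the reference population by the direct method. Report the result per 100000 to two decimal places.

669.09

Standard total = 665300; weights = 0.3825, 0.3292, 0.2883.
Standardized rate: 0.3825×71.4 + 0.3292×443.8 + 0.2883×1719.4 = 669.0883 per 100000.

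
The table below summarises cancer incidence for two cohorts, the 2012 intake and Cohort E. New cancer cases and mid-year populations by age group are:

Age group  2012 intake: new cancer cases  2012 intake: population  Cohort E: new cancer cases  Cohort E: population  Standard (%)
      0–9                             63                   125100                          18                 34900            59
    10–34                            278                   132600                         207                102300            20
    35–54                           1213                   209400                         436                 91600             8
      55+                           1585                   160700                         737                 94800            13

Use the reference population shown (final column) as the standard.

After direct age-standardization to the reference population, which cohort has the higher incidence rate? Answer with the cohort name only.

2012 intake

Age-specific rates per 100000 for the 2012 intake: 50.36, 209.65, 579.27, 986.31.
For Cohort E: 51.58, 202.35, 475.98, 777.43.
Standard weights: 0.59, 0.20, 0.08, 0.13.
The 2012 intake: 0.5900×50.36 + 0.2000×209.65 + 0.0800×579.27 + 0.1300×986.31 = 246.2051 per 100000.
Cohort E: 0.5900×51.58 + 0.2000×202.35 + 0.0800×475.98 + 0.1300×777.43 = 210.0430 per 100000.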